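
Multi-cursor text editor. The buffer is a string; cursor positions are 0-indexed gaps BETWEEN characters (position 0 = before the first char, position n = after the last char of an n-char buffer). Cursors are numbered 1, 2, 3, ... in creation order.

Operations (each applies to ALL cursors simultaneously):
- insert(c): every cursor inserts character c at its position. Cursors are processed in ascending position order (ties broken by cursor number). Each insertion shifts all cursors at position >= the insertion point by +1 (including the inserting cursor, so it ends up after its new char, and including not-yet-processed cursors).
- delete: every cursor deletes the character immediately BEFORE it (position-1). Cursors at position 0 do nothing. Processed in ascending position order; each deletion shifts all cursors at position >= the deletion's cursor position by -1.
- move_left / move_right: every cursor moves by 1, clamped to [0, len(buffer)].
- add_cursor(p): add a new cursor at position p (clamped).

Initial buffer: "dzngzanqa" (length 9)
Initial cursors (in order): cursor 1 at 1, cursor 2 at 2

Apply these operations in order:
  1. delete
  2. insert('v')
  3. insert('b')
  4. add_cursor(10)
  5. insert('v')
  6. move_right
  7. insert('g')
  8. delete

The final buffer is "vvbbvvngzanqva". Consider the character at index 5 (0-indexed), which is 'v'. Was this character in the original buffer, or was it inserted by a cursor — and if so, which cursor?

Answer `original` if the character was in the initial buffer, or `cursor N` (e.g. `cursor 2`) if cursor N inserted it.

After op 1 (delete): buffer="ngzanqa" (len 7), cursors c1@0 c2@0, authorship .......
After op 2 (insert('v')): buffer="vvngzanqa" (len 9), cursors c1@2 c2@2, authorship 12.......
After op 3 (insert('b')): buffer="vvbbngzanqa" (len 11), cursors c1@4 c2@4, authorship 1212.......
After op 4 (add_cursor(10)): buffer="vvbbngzanqa" (len 11), cursors c1@4 c2@4 c3@10, authorship 1212.......
After op 5 (insert('v')): buffer="vvbbvvngzanqva" (len 14), cursors c1@6 c2@6 c3@13, authorship 121212......3.
After op 6 (move_right): buffer="vvbbvvngzanqva" (len 14), cursors c1@7 c2@7 c3@14, authorship 121212......3.
After op 7 (insert('g')): buffer="vvbbvvngggzanqvag" (len 17), cursors c1@9 c2@9 c3@17, authorship 121212.12.....3.3
After op 8 (delete): buffer="vvbbvvngzanqva" (len 14), cursors c1@7 c2@7 c3@14, authorship 121212......3.
Authorship (.=original, N=cursor N): 1 2 1 2 1 2 . . . . . . 3 .
Index 5: author = 2

Answer: cursor 2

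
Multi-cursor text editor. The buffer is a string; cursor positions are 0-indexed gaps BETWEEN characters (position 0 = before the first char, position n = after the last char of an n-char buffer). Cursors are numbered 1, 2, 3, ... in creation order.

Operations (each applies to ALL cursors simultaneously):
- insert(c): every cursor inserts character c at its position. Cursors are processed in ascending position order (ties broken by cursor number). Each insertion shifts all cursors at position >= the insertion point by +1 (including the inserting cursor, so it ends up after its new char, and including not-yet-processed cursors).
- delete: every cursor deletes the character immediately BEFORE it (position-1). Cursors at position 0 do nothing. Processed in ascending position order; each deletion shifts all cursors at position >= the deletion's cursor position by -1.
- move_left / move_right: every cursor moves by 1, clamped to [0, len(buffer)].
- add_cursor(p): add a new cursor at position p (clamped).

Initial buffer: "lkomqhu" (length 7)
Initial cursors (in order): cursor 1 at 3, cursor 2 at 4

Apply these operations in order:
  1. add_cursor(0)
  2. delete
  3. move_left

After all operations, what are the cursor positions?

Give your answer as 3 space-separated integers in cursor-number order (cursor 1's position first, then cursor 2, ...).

After op 1 (add_cursor(0)): buffer="lkomqhu" (len 7), cursors c3@0 c1@3 c2@4, authorship .......
After op 2 (delete): buffer="lkqhu" (len 5), cursors c3@0 c1@2 c2@2, authorship .....
After op 3 (move_left): buffer="lkqhu" (len 5), cursors c3@0 c1@1 c2@1, authorship .....

Answer: 1 1 0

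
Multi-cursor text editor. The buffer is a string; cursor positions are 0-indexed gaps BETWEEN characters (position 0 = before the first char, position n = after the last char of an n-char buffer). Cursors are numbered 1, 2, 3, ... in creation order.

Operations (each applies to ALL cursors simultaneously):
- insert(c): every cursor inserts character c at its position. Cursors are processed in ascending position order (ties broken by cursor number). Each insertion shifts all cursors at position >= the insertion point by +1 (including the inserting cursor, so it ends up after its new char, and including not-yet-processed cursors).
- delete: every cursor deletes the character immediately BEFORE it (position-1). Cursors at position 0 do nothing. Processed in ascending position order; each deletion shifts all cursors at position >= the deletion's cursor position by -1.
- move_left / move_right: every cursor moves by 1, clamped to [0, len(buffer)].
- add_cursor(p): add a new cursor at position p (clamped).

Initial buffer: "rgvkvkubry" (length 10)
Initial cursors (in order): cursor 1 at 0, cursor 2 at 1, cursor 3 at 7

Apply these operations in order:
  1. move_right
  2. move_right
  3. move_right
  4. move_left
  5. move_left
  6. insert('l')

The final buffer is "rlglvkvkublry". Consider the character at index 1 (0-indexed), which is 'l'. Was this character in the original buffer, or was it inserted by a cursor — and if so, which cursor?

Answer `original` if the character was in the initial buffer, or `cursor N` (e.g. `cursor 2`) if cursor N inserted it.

Answer: cursor 1

Derivation:
After op 1 (move_right): buffer="rgvkvkubry" (len 10), cursors c1@1 c2@2 c3@8, authorship ..........
After op 2 (move_right): buffer="rgvkvkubry" (len 10), cursors c1@2 c2@3 c3@9, authorship ..........
After op 3 (move_right): buffer="rgvkvkubry" (len 10), cursors c1@3 c2@4 c3@10, authorship ..........
After op 4 (move_left): buffer="rgvkvkubry" (len 10), cursors c1@2 c2@3 c3@9, authorship ..........
After op 5 (move_left): buffer="rgvkvkubry" (len 10), cursors c1@1 c2@2 c3@8, authorship ..........
After op 6 (insert('l')): buffer="rlglvkvkublry" (len 13), cursors c1@2 c2@4 c3@11, authorship .1.2......3..
Authorship (.=original, N=cursor N): . 1 . 2 . . . . . . 3 . .
Index 1: author = 1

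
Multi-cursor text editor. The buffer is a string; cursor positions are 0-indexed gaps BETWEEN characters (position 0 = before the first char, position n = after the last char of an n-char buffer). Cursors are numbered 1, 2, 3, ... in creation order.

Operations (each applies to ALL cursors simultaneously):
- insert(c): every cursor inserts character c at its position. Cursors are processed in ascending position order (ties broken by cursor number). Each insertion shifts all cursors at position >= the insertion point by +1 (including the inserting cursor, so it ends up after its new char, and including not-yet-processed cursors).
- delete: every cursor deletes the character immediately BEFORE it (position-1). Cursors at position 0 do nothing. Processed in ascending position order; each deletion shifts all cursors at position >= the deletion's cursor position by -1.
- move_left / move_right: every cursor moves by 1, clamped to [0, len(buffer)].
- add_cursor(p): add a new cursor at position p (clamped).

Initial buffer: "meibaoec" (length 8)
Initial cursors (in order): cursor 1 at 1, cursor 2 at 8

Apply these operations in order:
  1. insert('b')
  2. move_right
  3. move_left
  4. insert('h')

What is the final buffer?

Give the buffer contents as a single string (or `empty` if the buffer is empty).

Answer: mbheibaoechb

Derivation:
After op 1 (insert('b')): buffer="mbeibaoecb" (len 10), cursors c1@2 c2@10, authorship .1.......2
After op 2 (move_right): buffer="mbeibaoecb" (len 10), cursors c1@3 c2@10, authorship .1.......2
After op 3 (move_left): buffer="mbeibaoecb" (len 10), cursors c1@2 c2@9, authorship .1.......2
After op 4 (insert('h')): buffer="mbheibaoechb" (len 12), cursors c1@3 c2@11, authorship .11.......22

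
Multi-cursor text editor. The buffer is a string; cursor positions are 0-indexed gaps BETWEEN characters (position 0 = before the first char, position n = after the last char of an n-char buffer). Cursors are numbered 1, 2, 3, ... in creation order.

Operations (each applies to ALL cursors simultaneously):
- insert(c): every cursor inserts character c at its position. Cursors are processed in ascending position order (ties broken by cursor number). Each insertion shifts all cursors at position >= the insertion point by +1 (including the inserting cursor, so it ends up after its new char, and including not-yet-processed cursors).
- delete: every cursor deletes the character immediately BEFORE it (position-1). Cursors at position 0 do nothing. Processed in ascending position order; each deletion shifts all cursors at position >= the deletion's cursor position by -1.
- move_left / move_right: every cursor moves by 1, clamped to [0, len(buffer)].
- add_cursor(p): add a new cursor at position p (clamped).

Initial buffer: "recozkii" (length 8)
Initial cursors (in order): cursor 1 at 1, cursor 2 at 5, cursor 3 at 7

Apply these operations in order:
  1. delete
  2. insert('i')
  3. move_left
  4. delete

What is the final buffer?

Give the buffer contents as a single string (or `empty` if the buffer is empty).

Answer: ieciii

Derivation:
After op 1 (delete): buffer="ecoki" (len 5), cursors c1@0 c2@3 c3@4, authorship .....
After op 2 (insert('i')): buffer="iecoikii" (len 8), cursors c1@1 c2@5 c3@7, authorship 1...2.3.
After op 3 (move_left): buffer="iecoikii" (len 8), cursors c1@0 c2@4 c3@6, authorship 1...2.3.
After op 4 (delete): buffer="ieciii" (len 6), cursors c1@0 c2@3 c3@4, authorship 1..23.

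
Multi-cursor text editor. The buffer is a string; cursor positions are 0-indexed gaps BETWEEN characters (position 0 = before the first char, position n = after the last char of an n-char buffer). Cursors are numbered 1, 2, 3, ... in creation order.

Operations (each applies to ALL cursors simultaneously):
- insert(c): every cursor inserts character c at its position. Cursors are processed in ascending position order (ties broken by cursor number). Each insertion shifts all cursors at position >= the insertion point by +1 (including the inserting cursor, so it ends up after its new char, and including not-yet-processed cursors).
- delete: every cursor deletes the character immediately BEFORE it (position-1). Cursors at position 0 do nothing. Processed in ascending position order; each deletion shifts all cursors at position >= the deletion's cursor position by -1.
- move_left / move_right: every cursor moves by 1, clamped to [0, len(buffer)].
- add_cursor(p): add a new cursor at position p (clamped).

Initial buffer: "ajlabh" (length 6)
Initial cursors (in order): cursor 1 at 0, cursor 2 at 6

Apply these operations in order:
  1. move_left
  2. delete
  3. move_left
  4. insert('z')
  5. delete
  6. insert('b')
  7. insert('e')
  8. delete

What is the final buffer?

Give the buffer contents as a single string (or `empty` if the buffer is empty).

After op 1 (move_left): buffer="ajlabh" (len 6), cursors c1@0 c2@5, authorship ......
After op 2 (delete): buffer="ajlah" (len 5), cursors c1@0 c2@4, authorship .....
After op 3 (move_left): buffer="ajlah" (len 5), cursors c1@0 c2@3, authorship .....
After op 4 (insert('z')): buffer="zajlzah" (len 7), cursors c1@1 c2@5, authorship 1...2..
After op 5 (delete): buffer="ajlah" (len 5), cursors c1@0 c2@3, authorship .....
After op 6 (insert('b')): buffer="bajlbah" (len 7), cursors c1@1 c2@5, authorship 1...2..
After op 7 (insert('e')): buffer="beajlbeah" (len 9), cursors c1@2 c2@7, authorship 11...22..
After op 8 (delete): buffer="bajlbah" (len 7), cursors c1@1 c2@5, authorship 1...2..

Answer: bajlbah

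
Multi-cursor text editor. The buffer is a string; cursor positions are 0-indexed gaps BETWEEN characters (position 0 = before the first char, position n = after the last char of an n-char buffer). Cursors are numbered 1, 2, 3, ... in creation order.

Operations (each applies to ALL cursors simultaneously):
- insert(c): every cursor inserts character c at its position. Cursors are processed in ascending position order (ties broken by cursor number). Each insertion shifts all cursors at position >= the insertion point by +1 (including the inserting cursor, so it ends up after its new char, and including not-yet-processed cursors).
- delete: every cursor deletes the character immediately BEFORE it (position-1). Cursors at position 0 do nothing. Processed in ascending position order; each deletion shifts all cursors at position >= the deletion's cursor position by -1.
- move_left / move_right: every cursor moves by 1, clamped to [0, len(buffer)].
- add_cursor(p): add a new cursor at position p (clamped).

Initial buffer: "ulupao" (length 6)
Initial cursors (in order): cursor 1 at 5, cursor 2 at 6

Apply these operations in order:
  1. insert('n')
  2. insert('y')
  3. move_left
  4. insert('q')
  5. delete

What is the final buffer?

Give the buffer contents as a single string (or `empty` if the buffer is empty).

Answer: ulupanyony

Derivation:
After op 1 (insert('n')): buffer="ulupanon" (len 8), cursors c1@6 c2@8, authorship .....1.2
After op 2 (insert('y')): buffer="ulupanyony" (len 10), cursors c1@7 c2@10, authorship .....11.22
After op 3 (move_left): buffer="ulupanyony" (len 10), cursors c1@6 c2@9, authorship .....11.22
After op 4 (insert('q')): buffer="ulupanqyonqy" (len 12), cursors c1@7 c2@11, authorship .....111.222
After op 5 (delete): buffer="ulupanyony" (len 10), cursors c1@6 c2@9, authorship .....11.22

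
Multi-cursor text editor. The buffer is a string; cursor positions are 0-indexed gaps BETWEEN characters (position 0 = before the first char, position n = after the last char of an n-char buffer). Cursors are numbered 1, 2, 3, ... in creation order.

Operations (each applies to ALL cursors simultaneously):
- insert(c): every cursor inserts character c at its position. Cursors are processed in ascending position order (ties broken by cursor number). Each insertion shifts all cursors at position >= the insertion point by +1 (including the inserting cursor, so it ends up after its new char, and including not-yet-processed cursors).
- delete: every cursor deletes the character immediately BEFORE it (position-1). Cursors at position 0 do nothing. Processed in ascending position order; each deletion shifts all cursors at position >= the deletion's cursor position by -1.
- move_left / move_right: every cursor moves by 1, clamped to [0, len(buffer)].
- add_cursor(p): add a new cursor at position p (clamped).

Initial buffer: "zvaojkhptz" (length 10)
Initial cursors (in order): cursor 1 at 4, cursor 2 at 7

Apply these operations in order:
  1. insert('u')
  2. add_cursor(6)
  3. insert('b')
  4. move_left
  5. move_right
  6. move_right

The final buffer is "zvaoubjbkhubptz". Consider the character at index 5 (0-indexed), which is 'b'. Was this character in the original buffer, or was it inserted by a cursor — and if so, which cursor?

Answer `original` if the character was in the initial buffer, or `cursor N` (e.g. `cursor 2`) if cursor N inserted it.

Answer: cursor 1

Derivation:
After op 1 (insert('u')): buffer="zvaoujkhuptz" (len 12), cursors c1@5 c2@9, authorship ....1...2...
After op 2 (add_cursor(6)): buffer="zvaoujkhuptz" (len 12), cursors c1@5 c3@6 c2@9, authorship ....1...2...
After op 3 (insert('b')): buffer="zvaoubjbkhubptz" (len 15), cursors c1@6 c3@8 c2@12, authorship ....11.3..22...
After op 4 (move_left): buffer="zvaoubjbkhubptz" (len 15), cursors c1@5 c3@7 c2@11, authorship ....11.3..22...
After op 5 (move_right): buffer="zvaoubjbkhubptz" (len 15), cursors c1@6 c3@8 c2@12, authorship ....11.3..22...
After op 6 (move_right): buffer="zvaoubjbkhubptz" (len 15), cursors c1@7 c3@9 c2@13, authorship ....11.3..22...
Authorship (.=original, N=cursor N): . . . . 1 1 . 3 . . 2 2 . . .
Index 5: author = 1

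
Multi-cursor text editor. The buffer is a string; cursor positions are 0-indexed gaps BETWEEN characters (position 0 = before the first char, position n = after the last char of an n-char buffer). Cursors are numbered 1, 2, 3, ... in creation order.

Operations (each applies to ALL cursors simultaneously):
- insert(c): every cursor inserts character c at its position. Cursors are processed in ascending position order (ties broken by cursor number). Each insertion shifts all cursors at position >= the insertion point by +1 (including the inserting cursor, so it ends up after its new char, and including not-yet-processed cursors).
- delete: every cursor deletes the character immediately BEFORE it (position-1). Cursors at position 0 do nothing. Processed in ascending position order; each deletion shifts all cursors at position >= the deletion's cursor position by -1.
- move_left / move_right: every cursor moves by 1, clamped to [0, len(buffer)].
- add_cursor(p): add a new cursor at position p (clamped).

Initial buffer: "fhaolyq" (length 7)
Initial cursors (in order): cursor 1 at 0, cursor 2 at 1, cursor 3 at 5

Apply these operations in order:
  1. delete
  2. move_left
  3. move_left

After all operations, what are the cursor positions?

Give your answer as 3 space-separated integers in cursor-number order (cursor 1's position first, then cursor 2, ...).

After op 1 (delete): buffer="haoyq" (len 5), cursors c1@0 c2@0 c3@3, authorship .....
After op 2 (move_left): buffer="haoyq" (len 5), cursors c1@0 c2@0 c3@2, authorship .....
After op 3 (move_left): buffer="haoyq" (len 5), cursors c1@0 c2@0 c3@1, authorship .....

Answer: 0 0 1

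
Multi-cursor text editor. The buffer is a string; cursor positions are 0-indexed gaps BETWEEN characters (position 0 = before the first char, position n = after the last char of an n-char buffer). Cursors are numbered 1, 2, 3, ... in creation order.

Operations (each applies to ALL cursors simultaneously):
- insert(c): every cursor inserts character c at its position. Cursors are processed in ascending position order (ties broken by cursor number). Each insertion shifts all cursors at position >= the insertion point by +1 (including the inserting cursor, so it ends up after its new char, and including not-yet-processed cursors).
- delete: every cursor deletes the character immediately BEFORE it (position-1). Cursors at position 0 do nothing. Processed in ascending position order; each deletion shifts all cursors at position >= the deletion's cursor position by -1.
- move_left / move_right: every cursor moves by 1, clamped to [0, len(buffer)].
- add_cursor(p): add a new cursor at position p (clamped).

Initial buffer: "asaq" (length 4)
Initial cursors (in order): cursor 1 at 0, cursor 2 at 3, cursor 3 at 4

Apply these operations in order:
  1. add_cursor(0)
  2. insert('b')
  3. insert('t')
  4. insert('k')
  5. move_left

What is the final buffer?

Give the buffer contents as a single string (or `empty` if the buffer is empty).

Answer: bbttkkasabtkqbtk

Derivation:
After op 1 (add_cursor(0)): buffer="asaq" (len 4), cursors c1@0 c4@0 c2@3 c3@4, authorship ....
After op 2 (insert('b')): buffer="bbasabqb" (len 8), cursors c1@2 c4@2 c2@6 c3@8, authorship 14...2.3
After op 3 (insert('t')): buffer="bbttasabtqbt" (len 12), cursors c1@4 c4@4 c2@9 c3@12, authorship 1414...22.33
After op 4 (insert('k')): buffer="bbttkkasabtkqbtk" (len 16), cursors c1@6 c4@6 c2@12 c3@16, authorship 141414...222.333
After op 5 (move_left): buffer="bbttkkasabtkqbtk" (len 16), cursors c1@5 c4@5 c2@11 c3@15, authorship 141414...222.333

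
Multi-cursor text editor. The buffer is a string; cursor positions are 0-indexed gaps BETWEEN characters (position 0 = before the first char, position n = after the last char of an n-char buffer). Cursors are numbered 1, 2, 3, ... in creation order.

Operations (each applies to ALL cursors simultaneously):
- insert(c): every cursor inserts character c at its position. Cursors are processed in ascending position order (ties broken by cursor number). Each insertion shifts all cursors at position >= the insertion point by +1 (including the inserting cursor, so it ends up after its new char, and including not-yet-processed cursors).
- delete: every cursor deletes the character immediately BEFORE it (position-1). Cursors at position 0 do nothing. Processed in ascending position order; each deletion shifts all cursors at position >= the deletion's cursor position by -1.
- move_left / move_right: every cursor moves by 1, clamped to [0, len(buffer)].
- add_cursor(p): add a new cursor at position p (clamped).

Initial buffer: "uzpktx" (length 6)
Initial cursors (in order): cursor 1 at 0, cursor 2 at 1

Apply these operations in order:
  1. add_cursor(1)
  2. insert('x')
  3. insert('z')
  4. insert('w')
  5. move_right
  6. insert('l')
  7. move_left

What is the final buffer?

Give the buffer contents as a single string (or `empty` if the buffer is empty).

After op 1 (add_cursor(1)): buffer="uzpktx" (len 6), cursors c1@0 c2@1 c3@1, authorship ......
After op 2 (insert('x')): buffer="xuxxzpktx" (len 9), cursors c1@1 c2@4 c3@4, authorship 1.23.....
After op 3 (insert('z')): buffer="xzuxxzzzpktx" (len 12), cursors c1@2 c2@7 c3@7, authorship 11.2323.....
After op 4 (insert('w')): buffer="xzwuxxzzwwzpktx" (len 15), cursors c1@3 c2@10 c3@10, authorship 111.232323.....
After op 5 (move_right): buffer="xzwuxxzzwwzpktx" (len 15), cursors c1@4 c2@11 c3@11, authorship 111.232323.....
After op 6 (insert('l')): buffer="xzwulxxzzwwzllpktx" (len 18), cursors c1@5 c2@14 c3@14, authorship 111.1232323.23....
After op 7 (move_left): buffer="xzwulxxzzwwzllpktx" (len 18), cursors c1@4 c2@13 c3@13, authorship 111.1232323.23....

Answer: xzwulxxzzwwzllpktx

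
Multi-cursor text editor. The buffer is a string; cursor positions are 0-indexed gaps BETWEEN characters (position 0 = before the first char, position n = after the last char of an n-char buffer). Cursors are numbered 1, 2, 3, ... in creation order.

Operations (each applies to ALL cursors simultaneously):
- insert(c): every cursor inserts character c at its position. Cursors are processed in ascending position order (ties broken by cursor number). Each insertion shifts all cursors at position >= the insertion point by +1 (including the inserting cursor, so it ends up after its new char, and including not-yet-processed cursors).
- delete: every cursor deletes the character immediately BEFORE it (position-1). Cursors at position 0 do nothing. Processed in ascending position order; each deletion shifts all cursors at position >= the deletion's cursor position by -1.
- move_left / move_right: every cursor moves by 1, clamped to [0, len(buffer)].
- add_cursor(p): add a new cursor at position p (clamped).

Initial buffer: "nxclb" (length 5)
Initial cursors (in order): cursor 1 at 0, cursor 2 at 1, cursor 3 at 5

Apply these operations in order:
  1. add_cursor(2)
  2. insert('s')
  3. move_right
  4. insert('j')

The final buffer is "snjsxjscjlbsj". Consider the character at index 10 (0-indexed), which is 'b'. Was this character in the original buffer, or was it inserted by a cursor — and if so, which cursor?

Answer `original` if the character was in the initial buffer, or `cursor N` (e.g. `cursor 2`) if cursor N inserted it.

Answer: original

Derivation:
After op 1 (add_cursor(2)): buffer="nxclb" (len 5), cursors c1@0 c2@1 c4@2 c3@5, authorship .....
After op 2 (insert('s')): buffer="snsxsclbs" (len 9), cursors c1@1 c2@3 c4@5 c3@9, authorship 1.2.4...3
After op 3 (move_right): buffer="snsxsclbs" (len 9), cursors c1@2 c2@4 c4@6 c3@9, authorship 1.2.4...3
After op 4 (insert('j')): buffer="snjsxjscjlbsj" (len 13), cursors c1@3 c2@6 c4@9 c3@13, authorship 1.12.24.4..33
Authorship (.=original, N=cursor N): 1 . 1 2 . 2 4 . 4 . . 3 3
Index 10: author = original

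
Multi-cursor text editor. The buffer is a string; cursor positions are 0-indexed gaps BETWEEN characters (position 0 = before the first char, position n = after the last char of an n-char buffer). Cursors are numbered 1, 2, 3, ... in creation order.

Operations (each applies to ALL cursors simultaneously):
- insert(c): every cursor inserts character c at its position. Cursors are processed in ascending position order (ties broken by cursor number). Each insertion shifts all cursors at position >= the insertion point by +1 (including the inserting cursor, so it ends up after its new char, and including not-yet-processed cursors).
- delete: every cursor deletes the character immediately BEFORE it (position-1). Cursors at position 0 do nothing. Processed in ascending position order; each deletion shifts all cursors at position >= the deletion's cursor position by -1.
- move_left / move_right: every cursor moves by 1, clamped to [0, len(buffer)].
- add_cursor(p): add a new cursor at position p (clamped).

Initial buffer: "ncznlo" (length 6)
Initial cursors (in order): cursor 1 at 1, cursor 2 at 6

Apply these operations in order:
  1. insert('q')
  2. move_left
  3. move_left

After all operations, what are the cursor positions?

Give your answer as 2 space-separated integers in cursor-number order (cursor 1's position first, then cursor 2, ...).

Answer: 0 6

Derivation:
After op 1 (insert('q')): buffer="nqcznloq" (len 8), cursors c1@2 c2@8, authorship .1.....2
After op 2 (move_left): buffer="nqcznloq" (len 8), cursors c1@1 c2@7, authorship .1.....2
After op 3 (move_left): buffer="nqcznloq" (len 8), cursors c1@0 c2@6, authorship .1.....2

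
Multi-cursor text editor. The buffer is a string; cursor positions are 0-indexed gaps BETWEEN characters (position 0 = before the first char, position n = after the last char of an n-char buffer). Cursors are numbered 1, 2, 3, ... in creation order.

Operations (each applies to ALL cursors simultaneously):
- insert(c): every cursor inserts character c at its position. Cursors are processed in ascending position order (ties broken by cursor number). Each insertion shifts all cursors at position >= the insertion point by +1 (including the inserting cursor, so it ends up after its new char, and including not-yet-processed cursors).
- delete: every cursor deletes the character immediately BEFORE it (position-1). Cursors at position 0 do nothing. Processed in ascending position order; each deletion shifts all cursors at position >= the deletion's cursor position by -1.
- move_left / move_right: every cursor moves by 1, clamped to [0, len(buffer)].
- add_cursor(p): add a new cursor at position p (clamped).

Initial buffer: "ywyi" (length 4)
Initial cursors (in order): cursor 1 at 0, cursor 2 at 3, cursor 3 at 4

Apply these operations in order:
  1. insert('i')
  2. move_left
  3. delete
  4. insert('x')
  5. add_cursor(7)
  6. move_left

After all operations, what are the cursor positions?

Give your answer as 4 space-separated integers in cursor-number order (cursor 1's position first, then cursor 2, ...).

After op 1 (insert('i')): buffer="iywyiii" (len 7), cursors c1@1 c2@5 c3@7, authorship 1...2.3
After op 2 (move_left): buffer="iywyiii" (len 7), cursors c1@0 c2@4 c3@6, authorship 1...2.3
After op 3 (delete): buffer="iywii" (len 5), cursors c1@0 c2@3 c3@4, authorship 1..23
After op 4 (insert('x')): buffer="xiywxixi" (len 8), cursors c1@1 c2@5 c3@7, authorship 11..2233
After op 5 (add_cursor(7)): buffer="xiywxixi" (len 8), cursors c1@1 c2@5 c3@7 c4@7, authorship 11..2233
After op 6 (move_left): buffer="xiywxixi" (len 8), cursors c1@0 c2@4 c3@6 c4@6, authorship 11..2233

Answer: 0 4 6 6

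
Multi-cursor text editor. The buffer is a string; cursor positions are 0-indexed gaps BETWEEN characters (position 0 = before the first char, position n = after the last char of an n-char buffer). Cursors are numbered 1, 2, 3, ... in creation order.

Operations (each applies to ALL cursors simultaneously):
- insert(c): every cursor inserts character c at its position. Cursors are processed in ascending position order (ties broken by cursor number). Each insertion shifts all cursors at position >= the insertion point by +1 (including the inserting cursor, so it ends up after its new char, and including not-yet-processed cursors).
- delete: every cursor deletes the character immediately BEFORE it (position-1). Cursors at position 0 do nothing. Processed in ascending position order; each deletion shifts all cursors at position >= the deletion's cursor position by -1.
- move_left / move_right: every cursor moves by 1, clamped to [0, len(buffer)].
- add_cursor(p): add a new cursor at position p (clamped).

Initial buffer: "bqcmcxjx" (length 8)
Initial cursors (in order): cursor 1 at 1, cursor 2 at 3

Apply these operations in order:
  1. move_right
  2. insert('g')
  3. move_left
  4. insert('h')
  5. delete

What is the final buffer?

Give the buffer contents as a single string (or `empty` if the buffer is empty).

Answer: bqgcmgcxjx

Derivation:
After op 1 (move_right): buffer="bqcmcxjx" (len 8), cursors c1@2 c2@4, authorship ........
After op 2 (insert('g')): buffer="bqgcmgcxjx" (len 10), cursors c1@3 c2@6, authorship ..1..2....
After op 3 (move_left): buffer="bqgcmgcxjx" (len 10), cursors c1@2 c2@5, authorship ..1..2....
After op 4 (insert('h')): buffer="bqhgcmhgcxjx" (len 12), cursors c1@3 c2@7, authorship ..11..22....
After op 5 (delete): buffer="bqgcmgcxjx" (len 10), cursors c1@2 c2@5, authorship ..1..2....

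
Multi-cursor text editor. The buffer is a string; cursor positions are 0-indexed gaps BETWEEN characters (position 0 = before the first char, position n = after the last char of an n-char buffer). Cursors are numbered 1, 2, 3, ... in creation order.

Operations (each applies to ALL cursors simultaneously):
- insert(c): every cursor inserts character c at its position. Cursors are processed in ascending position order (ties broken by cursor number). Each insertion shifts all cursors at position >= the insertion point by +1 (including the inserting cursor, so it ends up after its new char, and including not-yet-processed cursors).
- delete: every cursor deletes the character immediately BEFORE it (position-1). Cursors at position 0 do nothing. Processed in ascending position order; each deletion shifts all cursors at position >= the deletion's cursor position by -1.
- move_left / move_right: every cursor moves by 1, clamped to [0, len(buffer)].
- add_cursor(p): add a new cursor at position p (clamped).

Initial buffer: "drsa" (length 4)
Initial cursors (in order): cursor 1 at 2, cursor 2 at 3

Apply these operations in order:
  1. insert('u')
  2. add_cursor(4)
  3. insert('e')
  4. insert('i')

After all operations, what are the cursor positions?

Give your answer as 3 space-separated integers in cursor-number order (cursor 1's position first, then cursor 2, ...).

After op 1 (insert('u')): buffer="drusua" (len 6), cursors c1@3 c2@5, authorship ..1.2.
After op 2 (add_cursor(4)): buffer="drusua" (len 6), cursors c1@3 c3@4 c2@5, authorship ..1.2.
After op 3 (insert('e')): buffer="drueseuea" (len 9), cursors c1@4 c3@6 c2@8, authorship ..11.322.
After op 4 (insert('i')): buffer="drueiseiueia" (len 12), cursors c1@5 c3@8 c2@11, authorship ..111.33222.

Answer: 5 11 8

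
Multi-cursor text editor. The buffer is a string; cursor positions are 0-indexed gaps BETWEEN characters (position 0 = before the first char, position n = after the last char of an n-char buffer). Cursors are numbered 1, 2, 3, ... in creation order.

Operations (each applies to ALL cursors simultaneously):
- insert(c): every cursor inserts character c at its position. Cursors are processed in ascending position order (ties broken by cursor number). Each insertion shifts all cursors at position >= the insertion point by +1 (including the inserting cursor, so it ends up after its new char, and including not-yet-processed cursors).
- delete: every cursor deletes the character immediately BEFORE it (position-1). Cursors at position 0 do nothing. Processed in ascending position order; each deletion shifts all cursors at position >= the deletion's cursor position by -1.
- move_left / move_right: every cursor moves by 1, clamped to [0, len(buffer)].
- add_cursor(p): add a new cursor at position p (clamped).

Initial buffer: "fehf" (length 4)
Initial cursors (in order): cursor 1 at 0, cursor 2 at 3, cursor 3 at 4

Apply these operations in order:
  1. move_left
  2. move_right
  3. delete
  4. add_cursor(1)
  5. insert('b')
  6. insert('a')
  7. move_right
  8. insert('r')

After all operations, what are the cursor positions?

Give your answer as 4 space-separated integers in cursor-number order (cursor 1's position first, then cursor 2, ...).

Answer: 4 13 13 13

Derivation:
After op 1 (move_left): buffer="fehf" (len 4), cursors c1@0 c2@2 c3@3, authorship ....
After op 2 (move_right): buffer="fehf" (len 4), cursors c1@1 c2@3 c3@4, authorship ....
After op 3 (delete): buffer="e" (len 1), cursors c1@0 c2@1 c3@1, authorship .
After op 4 (add_cursor(1)): buffer="e" (len 1), cursors c1@0 c2@1 c3@1 c4@1, authorship .
After op 5 (insert('b')): buffer="bebbb" (len 5), cursors c1@1 c2@5 c3@5 c4@5, authorship 1.234
After op 6 (insert('a')): buffer="baebbbaaa" (len 9), cursors c1@2 c2@9 c3@9 c4@9, authorship 11.234234
After op 7 (move_right): buffer="baebbbaaa" (len 9), cursors c1@3 c2@9 c3@9 c4@9, authorship 11.234234
After op 8 (insert('r')): buffer="baerbbbaaarrr" (len 13), cursors c1@4 c2@13 c3@13 c4@13, authorship 11.1234234234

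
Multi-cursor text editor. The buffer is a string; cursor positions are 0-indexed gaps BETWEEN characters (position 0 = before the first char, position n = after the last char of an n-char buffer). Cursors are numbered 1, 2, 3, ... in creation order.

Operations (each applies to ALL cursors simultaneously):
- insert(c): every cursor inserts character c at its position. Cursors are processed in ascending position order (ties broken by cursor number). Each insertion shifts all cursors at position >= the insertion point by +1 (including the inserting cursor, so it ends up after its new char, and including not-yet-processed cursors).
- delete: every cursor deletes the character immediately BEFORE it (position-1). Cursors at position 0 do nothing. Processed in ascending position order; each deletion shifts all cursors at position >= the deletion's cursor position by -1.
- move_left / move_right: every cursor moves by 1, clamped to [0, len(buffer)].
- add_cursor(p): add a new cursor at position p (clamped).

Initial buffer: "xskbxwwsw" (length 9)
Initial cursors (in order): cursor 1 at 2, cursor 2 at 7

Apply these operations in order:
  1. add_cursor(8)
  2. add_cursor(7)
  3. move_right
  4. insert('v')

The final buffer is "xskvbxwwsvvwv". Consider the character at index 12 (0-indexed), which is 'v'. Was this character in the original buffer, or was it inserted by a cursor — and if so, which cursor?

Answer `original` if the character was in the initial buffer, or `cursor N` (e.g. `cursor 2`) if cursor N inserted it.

After op 1 (add_cursor(8)): buffer="xskbxwwsw" (len 9), cursors c1@2 c2@7 c3@8, authorship .........
After op 2 (add_cursor(7)): buffer="xskbxwwsw" (len 9), cursors c1@2 c2@7 c4@7 c3@8, authorship .........
After op 3 (move_right): buffer="xskbxwwsw" (len 9), cursors c1@3 c2@8 c4@8 c3@9, authorship .........
After op 4 (insert('v')): buffer="xskvbxwwsvvwv" (len 13), cursors c1@4 c2@11 c4@11 c3@13, authorship ...1.....24.3
Authorship (.=original, N=cursor N): . . . 1 . . . . . 2 4 . 3
Index 12: author = 3

Answer: cursor 3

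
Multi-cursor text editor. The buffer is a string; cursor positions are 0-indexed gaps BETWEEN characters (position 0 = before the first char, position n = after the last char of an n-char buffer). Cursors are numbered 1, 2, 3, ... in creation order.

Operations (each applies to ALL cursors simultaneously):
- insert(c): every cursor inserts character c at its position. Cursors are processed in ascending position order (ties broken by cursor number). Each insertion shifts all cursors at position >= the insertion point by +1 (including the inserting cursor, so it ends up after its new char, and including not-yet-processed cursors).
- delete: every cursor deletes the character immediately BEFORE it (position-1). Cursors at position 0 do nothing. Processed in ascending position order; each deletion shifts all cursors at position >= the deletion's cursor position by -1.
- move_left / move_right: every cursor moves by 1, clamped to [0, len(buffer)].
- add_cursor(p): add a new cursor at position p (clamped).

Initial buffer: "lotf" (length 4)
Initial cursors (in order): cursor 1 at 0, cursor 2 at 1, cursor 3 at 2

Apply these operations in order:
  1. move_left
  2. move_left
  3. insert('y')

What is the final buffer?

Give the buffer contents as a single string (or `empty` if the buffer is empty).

After op 1 (move_left): buffer="lotf" (len 4), cursors c1@0 c2@0 c3@1, authorship ....
After op 2 (move_left): buffer="lotf" (len 4), cursors c1@0 c2@0 c3@0, authorship ....
After op 3 (insert('y')): buffer="yyylotf" (len 7), cursors c1@3 c2@3 c3@3, authorship 123....

Answer: yyylotf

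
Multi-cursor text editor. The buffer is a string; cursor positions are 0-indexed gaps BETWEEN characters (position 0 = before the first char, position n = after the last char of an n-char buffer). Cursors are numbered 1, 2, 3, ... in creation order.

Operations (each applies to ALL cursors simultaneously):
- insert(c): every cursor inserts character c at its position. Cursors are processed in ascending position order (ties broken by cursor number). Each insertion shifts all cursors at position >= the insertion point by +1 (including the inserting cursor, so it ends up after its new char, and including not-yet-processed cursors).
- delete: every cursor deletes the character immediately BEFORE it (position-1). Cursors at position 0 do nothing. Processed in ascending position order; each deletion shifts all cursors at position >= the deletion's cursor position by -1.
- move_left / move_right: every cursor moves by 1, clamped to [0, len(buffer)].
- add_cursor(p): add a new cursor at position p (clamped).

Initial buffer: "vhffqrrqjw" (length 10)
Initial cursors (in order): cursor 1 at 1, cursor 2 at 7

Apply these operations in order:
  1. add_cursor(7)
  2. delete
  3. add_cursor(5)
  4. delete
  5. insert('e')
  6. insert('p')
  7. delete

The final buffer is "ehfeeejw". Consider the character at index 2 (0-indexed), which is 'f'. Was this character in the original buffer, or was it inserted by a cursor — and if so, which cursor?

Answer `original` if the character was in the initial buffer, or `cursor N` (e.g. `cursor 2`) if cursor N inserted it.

Answer: original

Derivation:
After op 1 (add_cursor(7)): buffer="vhffqrrqjw" (len 10), cursors c1@1 c2@7 c3@7, authorship ..........
After op 2 (delete): buffer="hffqqjw" (len 7), cursors c1@0 c2@4 c3@4, authorship .......
After op 3 (add_cursor(5)): buffer="hffqqjw" (len 7), cursors c1@0 c2@4 c3@4 c4@5, authorship .......
After op 4 (delete): buffer="hfjw" (len 4), cursors c1@0 c2@2 c3@2 c4@2, authorship ....
After op 5 (insert('e')): buffer="ehfeeejw" (len 8), cursors c1@1 c2@6 c3@6 c4@6, authorship 1..234..
After op 6 (insert('p')): buffer="ephfeeepppjw" (len 12), cursors c1@2 c2@10 c3@10 c4@10, authorship 11..234234..
After op 7 (delete): buffer="ehfeeejw" (len 8), cursors c1@1 c2@6 c3@6 c4@6, authorship 1..234..
Authorship (.=original, N=cursor N): 1 . . 2 3 4 . .
Index 2: author = original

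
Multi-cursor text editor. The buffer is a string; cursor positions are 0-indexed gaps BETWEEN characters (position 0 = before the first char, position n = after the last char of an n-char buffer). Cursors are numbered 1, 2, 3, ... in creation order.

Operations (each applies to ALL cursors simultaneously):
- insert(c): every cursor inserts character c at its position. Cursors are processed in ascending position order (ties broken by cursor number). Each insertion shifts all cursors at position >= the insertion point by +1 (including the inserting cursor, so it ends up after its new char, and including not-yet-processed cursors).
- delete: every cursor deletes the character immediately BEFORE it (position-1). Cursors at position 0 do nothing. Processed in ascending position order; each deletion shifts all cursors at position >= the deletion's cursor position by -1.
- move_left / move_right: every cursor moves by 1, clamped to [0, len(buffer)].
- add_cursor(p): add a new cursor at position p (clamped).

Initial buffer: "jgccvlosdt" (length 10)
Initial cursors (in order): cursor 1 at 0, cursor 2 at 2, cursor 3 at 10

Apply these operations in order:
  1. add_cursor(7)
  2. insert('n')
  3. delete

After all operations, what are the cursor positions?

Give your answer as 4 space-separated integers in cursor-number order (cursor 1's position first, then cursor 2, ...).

Answer: 0 2 10 7

Derivation:
After op 1 (add_cursor(7)): buffer="jgccvlosdt" (len 10), cursors c1@0 c2@2 c4@7 c3@10, authorship ..........
After op 2 (insert('n')): buffer="njgnccvlonsdtn" (len 14), cursors c1@1 c2@4 c4@10 c3@14, authorship 1..2.....4...3
After op 3 (delete): buffer="jgccvlosdt" (len 10), cursors c1@0 c2@2 c4@7 c3@10, authorship ..........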